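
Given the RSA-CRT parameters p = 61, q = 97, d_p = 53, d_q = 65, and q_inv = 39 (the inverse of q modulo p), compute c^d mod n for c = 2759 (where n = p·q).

780

m₁ = c^(d_p) mod p: c ≡ 14 (mod 61), and 14^53 mod 61 = 48.
m₂ = c^(d_q) mod q: c ≡ 43 (mod 97), and 43^65 mod 97 = 4.
h = q_inv·(m₁ − m₂) mod p = 39·(48 − 4) mod 61 = 8.
m = m₂ + h·q = 4 + 8·97 = 780.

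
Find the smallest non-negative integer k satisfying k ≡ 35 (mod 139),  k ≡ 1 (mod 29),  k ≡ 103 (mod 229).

From k ≡ 35 (mod 139) write k = 35 + 139t. Substituting into k ≡ 1 (mod 29) gives 139t ≡ 24 (mod 29), and since 23⁻¹ ≡ 24 (mod 29), t ≡ 25. Hence k ≡ 35 + 139·25 = 3510 (mod 4031).
From k ≡ 3510 (mod 4031) write k = 3510 + 4031t. Substituting into k ≡ 103 (mod 229) gives 4031t ≡ 28 (mod 229), and since 138⁻¹ ≡ 78 (mod 229), t ≡ 123. Hence k ≡ 3510 + 4031·123 = 499323 (mod 923099).

499323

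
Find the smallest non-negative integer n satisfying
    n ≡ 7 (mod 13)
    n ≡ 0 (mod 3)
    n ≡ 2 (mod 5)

Combine the congruences pairwise.
From n ≡ 7 (mod 13) write n = 7 + 13t. Substituting into n ≡ 0 (mod 3) gives 13t ≡ 2 (mod 3), and since 1⁻¹ ≡ 1 (mod 3), t ≡ 2. Hence n ≡ 7 + 13·2 = 33 (mod 39).
From n ≡ 33 (mod 39) write n = 33 + 39t. Substituting into n ≡ 2 (mod 5) gives 39t ≡ 4 (mod 5), and since 4⁻¹ ≡ 4 (mod 5), t ≡ 1. Hence n ≡ 33 + 39·1 = 72 (mod 195).

72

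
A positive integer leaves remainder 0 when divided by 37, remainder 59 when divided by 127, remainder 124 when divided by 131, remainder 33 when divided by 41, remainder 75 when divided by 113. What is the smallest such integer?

1822144624

Combine the congruences pairwise.
From m ≡ 0 (mod 37) write m = 0 + 37t. Substituting into m ≡ 59 (mod 127) gives 37t ≡ 59 (mod 127), and since 37⁻¹ ≡ 103 (mod 127), t ≡ 108. Hence m ≡ 0 + 37·108 = 3996 (mod 4699).
From m ≡ 3996 (mod 4699) write m = 3996 + 4699t. Substituting into m ≡ 124 (mod 131) gives 4699t ≡ 58 (mod 131), and since 114⁻¹ ≡ 77 (mod 131), t ≡ 12. Hence m ≡ 3996 + 4699·12 = 60384 (mod 615569).
From m ≡ 60384 (mod 615569) write m = 60384 + 615569t. Substituting into m ≡ 33 (mod 41) gives 615569t ≡ 1 (mod 41), and since 36⁻¹ ≡ 8 (mod 41), t ≡ 8. Hence m ≡ 60384 + 615569·8 = 4984936 (mod 25238329).
From m ≡ 4984936 (mod 25238329) write m = 4984936 + 25238329t. Substituting into m ≡ 75 (mod 113) gives 25238329t ≡ 21 (mod 113), and since 5⁻¹ ≡ 68 (mod 113), t ≡ 72. Hence m ≡ 4984936 + 25238329·72 = 1822144624 (mod 2851931177).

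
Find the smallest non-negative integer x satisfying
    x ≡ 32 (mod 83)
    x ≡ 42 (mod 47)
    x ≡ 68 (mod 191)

From x ≡ 32 (mod 83) write x = 32 + 83t. Substituting into x ≡ 42 (mod 47) gives 83t ≡ 10 (mod 47), and since 36⁻¹ ≡ 17 (mod 47), t ≡ 29. Hence x ≡ 32 + 83·29 = 2439 (mod 3901).
From x ≡ 2439 (mod 3901) write x = 2439 + 3901t. Substituting into x ≡ 68 (mod 191) gives 3901t ≡ 112 (mod 191), and since 81⁻¹ ≡ 158 (mod 191), t ≡ 124. Hence x ≡ 2439 + 3901·124 = 486163 (mod 745091).

486163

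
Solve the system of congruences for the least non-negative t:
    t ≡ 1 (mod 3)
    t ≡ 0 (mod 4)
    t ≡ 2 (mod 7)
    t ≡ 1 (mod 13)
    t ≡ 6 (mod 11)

The moduli are pairwise coprime; N = 3·4·7·13·11 = 12012.
N/3 = 4004; 4004 ≡ 2 (mod 3); 2·2 ≡ 1, so inverse 2.
N/4 = 3003; 3003 ≡ 3 (mod 4); 3·3 ≡ 1, so inverse 3.
N/7 = 1716; 1716 ≡ 1 (mod 7), inverse 1.
N/13 = 924; 924 ≡ 1 (mod 13), inverse 1.
N/11 = 1092; 1092 ≡ 3 (mod 11); 3·4 ≡ 1, so inverse 4.
t ≡ 1·4004·2 + 0·3003·3 + 2·1716·1 + 1·924·1 + 6·1092·4 = 38572.
38572 mod 12012 = 2536.

2536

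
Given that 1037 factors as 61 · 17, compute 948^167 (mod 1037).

38

Mod 61: 948 ≡ 33; by Fermat, exponent reduces to 167 mod 60 = 47; 33^47 ≡ 38 (mod 61).
Mod 17: 948 ≡ 13; by Fermat, exponent reduces to 167 mod 16 = 7; 13^7 ≡ 4 (mod 17).
Combine by CRT: x ≡ 38 (mod 61), x ≡ 4 (mod 17) ⇒ x ≡ 38 (mod 1037).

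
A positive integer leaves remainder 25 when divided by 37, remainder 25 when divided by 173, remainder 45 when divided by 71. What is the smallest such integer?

300872

The moduli are pairwise coprime; N = 37·173·71 = 454471.
N/37 = 12283; 12283 ≡ 36 (mod 37); 36·36 ≡ 1, so inverse 36.
N/173 = 2627; 2627 ≡ 32 (mod 173); 32·146 ≡ 1, so inverse 146.
N/71 = 6401; 6401 ≡ 11 (mod 71); 11·13 ≡ 1, so inverse 13.
t ≡ 25·12283·36 + 25·2627·146 + 45·6401·13 = 24387835.
24387835 mod 454471 = 300872.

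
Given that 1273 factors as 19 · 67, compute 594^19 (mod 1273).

176

Mod 19: 594 ≡ 5; by Fermat, exponent reduces to 19 mod 18 = 1; 5^1 ≡ 5 (mod 19).
Mod 67: 594 ≡ 58; 58^19 ≡ 42 (mod 67).
Combine by CRT: x ≡ 5 (mod 19), x ≡ 42 (mod 67) ⇒ x ≡ 176 (mod 1273).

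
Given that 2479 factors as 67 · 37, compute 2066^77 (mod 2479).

1511

Mod 67: 2066 ≡ 56; by Fermat, exponent reduces to 77 mod 66 = 11; 56^11 ≡ 37 (mod 67).
Mod 37: 2066 ≡ 31; by Fermat, exponent reduces to 77 mod 36 = 5; 31^5 ≡ 31 (mod 37).
Combine by CRT: x ≡ 37 (mod 67), x ≡ 31 (mod 37) ⇒ x ≡ 1511 (mod 2479).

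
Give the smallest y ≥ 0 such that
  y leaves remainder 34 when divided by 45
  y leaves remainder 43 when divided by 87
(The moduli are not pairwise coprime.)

304

Combine the congruences pairwise.
gcd(45, 87) = 3 and 3 | (43 − 34), so the pair is consistent; merging gives y ≡ 304 (mod 1305), where 1305 = lcm(45, 87).
The solution is unique modulo lcm(45, 87) = 1305.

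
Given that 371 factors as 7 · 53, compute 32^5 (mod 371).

79

Mod 7: 32 ≡ 4; 4^5 ≡ 2 (mod 7).
Mod 53: 32 ≡ 32; 32^5 ≡ 26 (mod 53).
Combine by CRT: x ≡ 2 (mod 7), x ≡ 26 (mod 53) ⇒ x ≡ 79 (mod 371).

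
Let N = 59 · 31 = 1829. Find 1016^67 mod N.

561

Mod 59: 1016 ≡ 13; by Fermat, exponent reduces to 67 mod 58 = 9; 13^9 ≡ 30 (mod 59).
Mod 31: 1016 ≡ 24; by Fermat, exponent reduces to 67 mod 30 = 7; 24^7 ≡ 3 (mod 31).
Combine by CRT: x ≡ 30 (mod 59), x ≡ 3 (mod 31) ⇒ x ≡ 561 (mod 1829).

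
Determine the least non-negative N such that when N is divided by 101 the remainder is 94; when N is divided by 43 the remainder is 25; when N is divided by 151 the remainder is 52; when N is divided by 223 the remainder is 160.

27561176

Combine the congruences pairwise.
From N ≡ 94 (mod 101) write N = 94 + 101t. Substituting into N ≡ 25 (mod 43) gives 101t ≡ 17 (mod 43), and since 15⁻¹ ≡ 23 (mod 43), t ≡ 4. Hence N ≡ 94 + 101·4 = 498 (mod 4343).
From N ≡ 498 (mod 4343) write N = 498 + 4343t. Substituting into N ≡ 52 (mod 151) gives 4343t ≡ 7 (mod 151), and since 115⁻¹ ≡ 130 (mod 151), t ≡ 4. Hence N ≡ 498 + 4343·4 = 17870 (mod 655793).
From N ≡ 17870 (mod 655793) write N = 17870 + 655793t. Substituting into N ≡ 160 (mod 223) gives 655793t ≡ 130 (mod 223), and since 173⁻¹ ≡ 165 (mod 223), t ≡ 42. Hence N ≡ 17870 + 655793·42 = 27561176 (mod 146241839).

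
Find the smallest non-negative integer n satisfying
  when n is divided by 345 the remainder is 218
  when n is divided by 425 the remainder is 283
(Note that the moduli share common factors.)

16433

gcd(345, 425) = 5 and 5 | (283 − 218), so the pair is consistent; merging gives n ≡ 16433 (mod 29325), where 29325 = lcm(345, 425).
The solution is unique modulo lcm(345, 425) = 29325.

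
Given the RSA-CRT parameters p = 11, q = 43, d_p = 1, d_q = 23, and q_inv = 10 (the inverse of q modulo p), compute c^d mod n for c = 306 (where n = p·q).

405

m₁ = c^(d_p) mod p: c ≡ 9 (mod 11), and 9^1 mod 11 = 9.
m₂ = c^(d_q) mod q: c ≡ 5 (mod 43), and 5^23 mod 43 = 18.
h = q_inv·(m₁ − m₂) mod p = 10·(9 − 18) mod 11 = 9.
m = m₂ + h·q = 18 + 9·43 = 405.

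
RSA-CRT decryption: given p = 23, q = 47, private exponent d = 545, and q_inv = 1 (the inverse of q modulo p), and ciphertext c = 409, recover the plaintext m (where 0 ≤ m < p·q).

468

d_p = d mod (p−1) = 545 mod 22 = 17; d_q = d mod (q−1) = 39.
m₁ = c^(d_p) mod p: c ≡ 18 (mod 23), and 18^17 mod 23 = 8.
m₂ = c^(d_q) mod q: c ≡ 33 (mod 47), and 33^39 mod 47 = 45.
h = q_inv·(m₁ − m₂) mod p = 1·(8 − 45) mod 23 = 9.
m = m₂ + h·q = 45 + 9·47 = 468.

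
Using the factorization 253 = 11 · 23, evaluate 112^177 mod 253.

227

Mod 11: 112 ≡ 2; by Fermat, exponent reduces to 177 mod 10 = 7; 2^7 ≡ 7 (mod 11).
Mod 23: 112 ≡ 20; by Fermat, exponent reduces to 177 mod 22 = 1; 20^1 ≡ 20 (mod 23).
Combine by CRT: x ≡ 7 (mod 11), x ≡ 20 (mod 23) ⇒ x ≡ 227 (mod 253).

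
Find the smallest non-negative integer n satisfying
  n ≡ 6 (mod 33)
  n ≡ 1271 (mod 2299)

3570

gcd(33, 2299) = 11 and 11 | (1271 − 6), so the pair is consistent; merging gives n ≡ 3570 (mod 6897), where 6897 = lcm(33, 2299).
The solution is unique modulo lcm(33, 2299) = 6897.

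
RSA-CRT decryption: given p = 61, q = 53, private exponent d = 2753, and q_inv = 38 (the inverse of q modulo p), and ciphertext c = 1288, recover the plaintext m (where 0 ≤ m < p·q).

d_p = d mod (p−1) = 2753 mod 60 = 53; d_q = d mod (q−1) = 49.
m₁ = c^(d_p) mod p: c ≡ 7 (mod 61), and 7^53 mod 61 = 44.
m₂ = c^(d_q) mod q: c ≡ 16 (mod 53), and 16^49 mod 53 = 46.
h = q_inv·(m₁ − m₂) mod p = 38·(44 − 46) mod 61 = 46.
m = m₂ + h·q = 46 + 46·53 = 2484.

2484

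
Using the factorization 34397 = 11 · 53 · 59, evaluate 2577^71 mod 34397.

30682

Mod 11: 2577 ≡ 3; by Fermat, exponent reduces to 71 mod 10 = 1; 3^1 ≡ 3 (mod 11).
Mod 53: 2577 ≡ 33; by Fermat, exponent reduces to 71 mod 52 = 19; 33^19 ≡ 48 (mod 53).
Mod 59: 2577 ≡ 40; by Fermat, exponent reduces to 71 mod 58 = 13; 40^13 ≡ 2 (mod 59).
Combine by CRT: x ≡ 3 (mod 11), x ≡ 48 (mod 53), x ≡ 2 (mod 59) ⇒ x ≡ 30682 (mod 34397).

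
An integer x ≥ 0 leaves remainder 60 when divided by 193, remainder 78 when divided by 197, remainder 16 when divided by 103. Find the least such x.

Combine the congruences pairwise.
From x ≡ 60 (mod 193) write x = 60 + 193t. Substituting into x ≡ 78 (mod 197) gives 193t ≡ 18 (mod 197), and since 193⁻¹ ≡ 49 (mod 197), t ≡ 94. Hence x ≡ 60 + 193·94 = 18202 (mod 38021).
From x ≡ 18202 (mod 38021) write x = 18202 + 38021t. Substituting into x ≡ 16 (mod 103) gives 38021t ≡ 45 (mod 103), and since 14⁻¹ ≡ 81 (mod 103), t ≡ 40. Hence x ≡ 18202 + 38021·40 = 1539042 (mod 3916163).

1539042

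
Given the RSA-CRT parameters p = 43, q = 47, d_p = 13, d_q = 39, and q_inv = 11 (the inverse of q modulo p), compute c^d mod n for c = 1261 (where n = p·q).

m₁ = c^(d_p) mod p: c ≡ 14 (mod 43), and 14^13 mod 43 = 25.
m₂ = c^(d_q) mod q: c ≡ 39 (mod 47), and 39^39 mod 47 = 43.
h = q_inv·(m₁ − m₂) mod p = 11·(25 − 43) mod 43 = 17.
m = m₂ + h·q = 43 + 17·47 = 842.

842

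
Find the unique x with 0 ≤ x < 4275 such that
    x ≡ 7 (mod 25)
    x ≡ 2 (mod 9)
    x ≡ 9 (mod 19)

1757

From x ≡ 7 (mod 25) write x = 7 + 25t. Substituting into x ≡ 2 (mod 9) gives 25t ≡ 4 (mod 9), and since 7⁻¹ ≡ 4 (mod 9), t ≡ 7. Hence x ≡ 7 + 25·7 = 182 (mod 225).
From x ≡ 182 (mod 225) write x = 182 + 225t. Substituting into x ≡ 9 (mod 19) gives 225t ≡ 17 (mod 19), and since 16⁻¹ ≡ 6 (mod 19), t ≡ 7. Hence x ≡ 182 + 225·7 = 1757 (mod 4275).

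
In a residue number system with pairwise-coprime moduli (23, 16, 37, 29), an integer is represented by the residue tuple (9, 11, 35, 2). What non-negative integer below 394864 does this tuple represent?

The moduli are pairwise coprime; N = 23·16·37·29 = 394864.
N/23 = 17168; 17168 ≡ 10 (mod 23); 10·7 ≡ 1, so inverse 7.
N/16 = 24679; 24679 ≡ 7 (mod 16); 7·7 ≡ 1, so inverse 7.
N/37 = 10672; 10672 ≡ 16 (mod 37); 16·7 ≡ 1, so inverse 7.
N/29 = 13616; 13616 ≡ 15 (mod 29); 15·2 ≡ 1, so inverse 2.
x ≡ 9·17168·7 + 11·24679·7 + 35·10672·7 + 2·13616·2 = 5650971.
5650971 mod 394864 = 122875.

122875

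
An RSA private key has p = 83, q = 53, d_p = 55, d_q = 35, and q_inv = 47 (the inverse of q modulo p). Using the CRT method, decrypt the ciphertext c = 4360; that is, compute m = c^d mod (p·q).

m₁ = c^(d_p) mod p: c ≡ 44 (mod 83), and 44^55 mod 83 = 70.
m₂ = c^(d_q) mod q: c ≡ 14 (mod 53), and 14^35 mod 53 = 32.
h = q_inv·(m₁ − m₂) mod p = 47·(70 − 32) mod 83 = 43.
m = m₂ + h·q = 32 + 43·53 = 2311.

2311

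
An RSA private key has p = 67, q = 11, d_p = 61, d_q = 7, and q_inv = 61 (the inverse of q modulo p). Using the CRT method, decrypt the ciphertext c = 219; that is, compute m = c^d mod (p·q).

538

m₁ = c^(d_p) mod p: c ≡ 18 (mod 67), and 18^61 mod 67 = 2.
m₂ = c^(d_q) mod q: c ≡ 10 (mod 11), and 10^7 mod 11 = 10.
h = q_inv·(m₁ − m₂) mod p = 61·(2 − 10) mod 67 = 48.
m = m₂ + h·q = 10 + 48·11 = 538.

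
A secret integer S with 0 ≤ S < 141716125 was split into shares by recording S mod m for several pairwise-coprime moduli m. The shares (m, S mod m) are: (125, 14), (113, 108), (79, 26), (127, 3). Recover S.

128564389

The moduli are pairwise coprime; N = 125·113·79·127 = 141716125.
N/125 = 1133729; 1133729 ≡ 104 (mod 125); 104·119 ≡ 1, so inverse 119.
N/113 = 1254125; 1254125 ≡ 51 (mod 113); 51·82 ≡ 1, so inverse 82.
N/79 = 1793875; 1793875 ≡ 22 (mod 79); 22·18 ≡ 1, so inverse 18.
N/127 = 1115875; 1115875 ≡ 53 (mod 127); 53·12 ≡ 1, so inverse 12.
S ≡ 14·1133729·119 + 108·1254125·82 + 26·1793875·18 + 3·1115875·12 = 13875028514.
13875028514 mod 141716125 = 128564389.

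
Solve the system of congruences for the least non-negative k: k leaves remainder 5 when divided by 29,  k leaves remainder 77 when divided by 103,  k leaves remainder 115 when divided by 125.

The moduli are pairwise coprime; N = 29·103·125 = 373375.
N/29 = 12875; 12875 ≡ 28 (mod 29); 28·28 ≡ 1, so inverse 28.
N/103 = 3625; 3625 ≡ 20 (mod 103); 20·67 ≡ 1, so inverse 67.
N/125 = 2987; 2987 ≡ 112 (mod 125); 112·48 ≡ 1, so inverse 48.
k ≡ 5·12875·28 + 77·3625·67 + 115·2987·48 = 36992115.
36992115 mod 373375 = 27990.

27990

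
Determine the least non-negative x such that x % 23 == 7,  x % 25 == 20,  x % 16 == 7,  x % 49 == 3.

15095

From x ≡ 7 (mod 23) write x = 7 + 23t. Substituting into x ≡ 20 (mod 25) gives 23t ≡ 13 (mod 25), and since 23⁻¹ ≡ 12 (mod 25), t ≡ 6. Hence x ≡ 7 + 23·6 = 145 (mod 575).
From x ≡ 145 (mod 575) write x = 145 + 575t. Substituting into x ≡ 7 (mod 16) gives 575t ≡ 6 (mod 16), and since 15⁻¹ ≡ 15 (mod 16), t ≡ 10. Hence x ≡ 145 + 575·10 = 5895 (mod 9200).
From x ≡ 5895 (mod 9200) write x = 5895 + 9200t. Substituting into x ≡ 3 (mod 49) gives 9200t ≡ 37 (mod 49), and since 37⁻¹ ≡ 4 (mod 49), t ≡ 1. Hence x ≡ 5895 + 9200·1 = 15095 (mod 450800).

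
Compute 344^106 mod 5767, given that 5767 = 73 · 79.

Mod 73: 344 ≡ 52; by Fermat, exponent reduces to 106 mod 72 = 34; 52^34 ≡ 24 (mod 73).
Mod 79: 344 ≡ 28; by Fermat, exponent reduces to 106 mod 78 = 28; 28^28 ≡ 20 (mod 79).
Combine by CRT: x ≡ 24 (mod 73), x ≡ 20 (mod 79) ⇒ x ≡ 1995 (mod 5767).

1995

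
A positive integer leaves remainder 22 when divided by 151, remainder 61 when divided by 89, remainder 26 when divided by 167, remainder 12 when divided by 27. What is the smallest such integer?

From a ≡ 22 (mod 151) write a = 22 + 151t. Substituting into a ≡ 61 (mod 89) gives 151t ≡ 39 (mod 89), and since 62⁻¹ ≡ 56 (mod 89), t ≡ 48. Hence a ≡ 22 + 151·48 = 7270 (mod 13439).
From a ≡ 7270 (mod 13439) write a = 7270 + 13439t. Substituting into a ≡ 26 (mod 167) gives 13439t ≡ 104 (mod 167), and since 79⁻¹ ≡ 74 (mod 167), t ≡ 14. Hence a ≡ 7270 + 13439·14 = 195416 (mod 2244313).
From a ≡ 195416 (mod 2244313) write a = 195416 + 2244313t. Substituting into a ≡ 12 (mod 27) gives 2244313t ≡ 22 (mod 27), and since 19⁻¹ ≡ 10 (mod 27), t ≡ 4. Hence a ≡ 195416 + 2244313·4 = 9172668 (mod 60596451).

9172668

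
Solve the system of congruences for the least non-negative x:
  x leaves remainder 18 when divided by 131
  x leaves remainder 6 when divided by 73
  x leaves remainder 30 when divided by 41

99578

The moduli are pairwise coprime; N = 131·73·41 = 392083.
N/131 = 2993; 2993 ≡ 111 (mod 131); 111·72 ≡ 1, so inverse 72.
N/73 = 5371; 5371 ≡ 42 (mod 73); 42·40 ≡ 1, so inverse 40.
N/41 = 9563; 9563 ≡ 10 (mod 41); 10·37 ≡ 1, so inverse 37.
x ≡ 18·2993·72 + 6·5371·40 + 30·9563·37 = 15782898.
15782898 mod 392083 = 99578.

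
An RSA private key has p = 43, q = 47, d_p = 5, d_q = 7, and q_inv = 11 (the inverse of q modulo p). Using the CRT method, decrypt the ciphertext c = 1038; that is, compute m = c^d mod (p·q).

122

m₁ = c^(d_p) mod p: c ≡ 6 (mod 43), and 6^5 mod 43 = 36.
m₂ = c^(d_q) mod q: c ≡ 4 (mod 47), and 4^7 mod 47 = 28.
h = q_inv·(m₁ − m₂) mod p = 11·(36 − 28) mod 43 = 2.
m = m₂ + h·q = 28 + 2·47 = 122.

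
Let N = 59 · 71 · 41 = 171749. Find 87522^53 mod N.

Mod 59: 87522 ≡ 25; 25^53 ≡ 15 (mod 59).
Mod 71: 87522 ≡ 50; 50^53 ≡ 60 (mod 71).
Mod 41: 87522 ≡ 28; by Fermat, exponent reduces to 53 mod 40 = 13; 28^13 ≡ 30 (mod 41).
Combine by CRT: x ≡ 15 (mod 59), x ≡ 60 (mod 71), x ≡ 30 (mod 41) ⇒ x ≡ 55298 (mod 171749).

55298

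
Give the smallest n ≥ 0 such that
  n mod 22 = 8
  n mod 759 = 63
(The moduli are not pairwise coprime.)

822

gcd(22, 759) = 11 and 11 | (63 − 8), so the pair is consistent; merging gives n ≡ 822 (mod 1518), where 1518 = lcm(22, 759).
The solution is unique modulo lcm(22, 759) = 1518.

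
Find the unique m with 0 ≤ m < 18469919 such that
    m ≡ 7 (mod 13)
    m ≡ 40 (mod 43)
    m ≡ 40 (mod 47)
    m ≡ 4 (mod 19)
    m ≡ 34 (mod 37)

9145065

The moduli are pairwise coprime; N = 13·43·47·19·37 = 18469919.
N/13 = 1420763; 1420763 ≡ 6 (mod 13); 6·11 ≡ 1, so inverse 11.
N/43 = 429533; 429533 ≡ 6 (mod 43); 6·36 ≡ 1, so inverse 36.
N/47 = 392977; 392977 ≡ 10 (mod 47); 10·33 ≡ 1, so inverse 33.
N/19 = 972101; 972101 ≡ 4 (mod 19); 4·5 ≡ 1, so inverse 5.
N/37 = 499187; 499187 ≡ 20 (mod 37); 20·13 ≡ 1, so inverse 13.
m ≡ 7·1420763·11 + 40·429533·36 + 40·392977·33 + 4·972101·5 + 34·499187·13 = 1486738585.
1486738585 mod 18469919 = 9145065.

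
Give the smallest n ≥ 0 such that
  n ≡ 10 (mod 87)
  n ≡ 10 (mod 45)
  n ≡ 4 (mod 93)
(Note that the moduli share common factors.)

37855

Combine the congruences pairwise.
gcd(87, 45) = 3 and 3 | (10 − 10), so the pair is consistent; merging gives n ≡ 10 (mod 1305), where 1305 = lcm(87, 45).
gcd(1305, 93) = 3 and 3 | (4 − 10), so the pair is consistent; merging gives n ≡ 37855 (mod 40455), where 40455 = lcm(1305, 93).
The solution is unique modulo lcm(87, 45, 93) = 40455.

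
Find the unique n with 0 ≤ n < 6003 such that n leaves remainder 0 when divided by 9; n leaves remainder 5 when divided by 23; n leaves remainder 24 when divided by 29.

5157

The moduli are pairwise coprime; M = 9·23·29 = 6003.
M/9 = 667; 667 ≡ 1 (mod 9), inverse 1.
M/23 = 261; 261 ≡ 8 (mod 23); 8·3 ≡ 1, so inverse 3.
M/29 = 207; 207 ≡ 4 (mod 29); 4·22 ≡ 1, so inverse 22.
n ≡ 0·667·1 + 5·261·3 + 24·207·22 = 113211.
113211 mod 6003 = 5157.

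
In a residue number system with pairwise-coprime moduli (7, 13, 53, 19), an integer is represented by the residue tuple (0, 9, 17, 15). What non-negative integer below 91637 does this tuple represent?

From x ≡ 0 (mod 7) write x = 0 + 7t. Substituting into x ≡ 9 (mod 13) gives 7t ≡ 9 (mod 13), and since 7⁻¹ ≡ 2 (mod 13), t ≡ 5. Hence x ≡ 0 + 7·5 = 35 (mod 91).
From x ≡ 35 (mod 91) write x = 35 + 91t. Substituting into x ≡ 17 (mod 53) gives 91t ≡ 35 (mod 53), and since 38⁻¹ ≡ 7 (mod 53), t ≡ 33. Hence x ≡ 35 + 91·33 = 3038 (mod 4823).
From x ≡ 3038 (mod 4823) write x = 3038 + 4823t. Substituting into x ≡ 15 (mod 19) gives 4823t ≡ 17 (mod 19), and since 16⁻¹ ≡ 6 (mod 19), t ≡ 7. Hence x ≡ 3038 + 4823·7 = 36799 (mod 91637).

36799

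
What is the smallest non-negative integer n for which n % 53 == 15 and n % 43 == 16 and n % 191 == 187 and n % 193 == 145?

56109684

From n ≡ 15 (mod 53) write n = 15 + 53t. Substituting into n ≡ 16 (mod 43) gives 53t ≡ 1 (mod 43), and since 10⁻¹ ≡ 13 (mod 43), t ≡ 13. Hence n ≡ 15 + 53·13 = 704 (mod 2279).
From n ≡ 704 (mod 2279) write n = 704 + 2279t. Substituting into n ≡ 187 (mod 191) gives 2279t ≡ 56 (mod 191), and since 178⁻¹ ≡ 44 (mod 191), t ≡ 172. Hence n ≡ 704 + 2279·172 = 392692 (mod 435289).
From n ≡ 392692 (mod 435289) write n = 392692 + 435289t. Substituting into n ≡ 145 (mod 193) gives 435289t ≡ 15 (mod 193), and since 74⁻¹ ≡ 60 (mod 193), t ≡ 128. Hence n ≡ 392692 + 435289·128 = 56109684 (mod 84010777).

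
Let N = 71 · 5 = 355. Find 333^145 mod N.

Mod 71: 333 ≡ 49; by Fermat, exponent reduces to 145 mod 70 = 5; 49^5 ≡ 45 (mod 71).
Mod 5: 333 ≡ 3; by Fermat, exponent reduces to 145 mod 4 = 1; 3^1 ≡ 3 (mod 5).
Combine by CRT: x ≡ 45 (mod 71), x ≡ 3 (mod 5) ⇒ x ≡ 258 (mod 355).

258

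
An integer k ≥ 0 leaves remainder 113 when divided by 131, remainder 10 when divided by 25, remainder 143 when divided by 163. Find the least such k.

Combine the congruences pairwise.
From k ≡ 113 (mod 131) write k = 113 + 131t. Substituting into k ≡ 10 (mod 25) gives 131t ≡ 22 (mod 25), and since 6⁻¹ ≡ 21 (mod 25), t ≡ 12. Hence k ≡ 113 + 131·12 = 1685 (mod 3275).
From k ≡ 1685 (mod 3275) write k = 1685 + 3275t. Substituting into k ≡ 143 (mod 163) gives 3275t ≡ 88 (mod 163), and since 15⁻¹ ≡ 87 (mod 163), t ≡ 158. Hence k ≡ 1685 + 3275·158 = 519135 (mod 533825).

519135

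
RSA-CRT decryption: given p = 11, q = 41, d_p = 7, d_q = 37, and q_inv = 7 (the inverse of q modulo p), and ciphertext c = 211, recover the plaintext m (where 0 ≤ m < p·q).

m₁ = c^(d_p) mod p: c ≡ 2 (mod 11), and 2^7 mod 11 = 7.
m₂ = c^(d_q) mod q: c ≡ 6 (mod 41), and 6^37 mod 41 = 15.
h = q_inv·(m₁ − m₂) mod p = 7·(7 − 15) mod 11 = 10.
m = m₂ + h·q = 15 + 10·41 = 425.

425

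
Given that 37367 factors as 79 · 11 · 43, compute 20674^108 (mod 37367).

Mod 79: 20674 ≡ 55; by Fermat, exponent reduces to 108 mod 78 = 30; 55^30 ≡ 1 (mod 79).
Mod 11: 20674 ≡ 5; by Fermat, exponent reduces to 108 mod 10 = 8; 5^8 ≡ 4 (mod 11).
Mod 43: 20674 ≡ 34; by Fermat, exponent reduces to 108 mod 42 = 24; 34^24 ≡ 41 (mod 43).
Combine by CRT: x ≡ 1 (mod 79), x ≡ 4 (mod 11), x ≡ 41 (mod 43) ⇒ x ≡ 25755 (mod 37367).

25755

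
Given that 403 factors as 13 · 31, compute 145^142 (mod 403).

Mod 13: 145 ≡ 2; by Fermat, exponent reduces to 142 mod 12 = 10; 2^10 ≡ 10 (mod 13).
Mod 31: 145 ≡ 21; by Fermat, exponent reduces to 142 mod 30 = 22; 21^22 ≡ 20 (mod 31).
Combine by CRT: x ≡ 10 (mod 13), x ≡ 20 (mod 31) ⇒ x ≡ 361 (mod 403).

361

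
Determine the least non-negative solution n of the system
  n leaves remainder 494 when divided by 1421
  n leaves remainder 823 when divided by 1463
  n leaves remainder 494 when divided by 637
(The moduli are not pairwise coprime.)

gcd(1421, 1463) = 7 and 7 | (823 − 494), so the pair is consistent; merging gives n ≡ 38861 (mod 296989), where 296989 = lcm(1421, 1463).
gcd(296989, 637) = 49 and 49 | (494 − 38861), so the pair is consistent; merging gives n ≡ 3602729 (mod 3860857), where 3860857 = lcm(296989, 637).
The solution is unique modulo lcm(1421, 1463, 637) = 3860857.

3602729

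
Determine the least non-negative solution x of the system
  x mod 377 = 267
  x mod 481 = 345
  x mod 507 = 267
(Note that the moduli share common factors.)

Combine the congruences pairwise.
gcd(377, 481) = 13 and 13 | (345 − 267), so the pair is consistent; merging gives x ≡ 10446 (mod 13949), where 13949 = lcm(377, 481).
gcd(13949, 507) = 13 and 13 | (267 − 10446), so the pair is consistent; merging gives x ≡ 470763 (mod 544011), where 544011 = lcm(13949, 507).
The solution is unique modulo lcm(377, 481, 507) = 544011.

470763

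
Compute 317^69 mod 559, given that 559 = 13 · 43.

Mod 13: 317 ≡ 5; by Fermat, exponent reduces to 69 mod 12 = 9; 5^9 ≡ 5 (mod 13).
Mod 43: 317 ≡ 16; by Fermat, exponent reduces to 69 mod 42 = 27; 16^27 ≡ 35 (mod 43).
Combine by CRT: x ≡ 5 (mod 13), x ≡ 35 (mod 43) ⇒ x ≡ 551 (mod 559).

551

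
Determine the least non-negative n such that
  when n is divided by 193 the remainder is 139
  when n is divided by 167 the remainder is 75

From n ≡ 139 (mod 193) write n = 139 + 193t. Substituting into n ≡ 75 (mod 167) gives 193t ≡ 103 (mod 167), and since 26⁻¹ ≡ 45 (mod 167), t ≡ 126. Hence n ≡ 139 + 193·126 = 24457 (mod 32231).

24457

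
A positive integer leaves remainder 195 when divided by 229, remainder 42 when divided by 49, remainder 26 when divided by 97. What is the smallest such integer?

882532

Combine the congruences pairwise.
From k ≡ 195 (mod 229) write k = 195 + 229t. Substituting into k ≡ 42 (mod 49) gives 229t ≡ 43 (mod 49), and since 33⁻¹ ≡ 3 (mod 49), t ≡ 31. Hence k ≡ 195 + 229·31 = 7294 (mod 11221).
From k ≡ 7294 (mod 11221) write k = 7294 + 11221t. Substituting into k ≡ 26 (mod 97) gives 11221t ≡ 7 (mod 97), and since 66⁻¹ ≡ 25 (mod 97), t ≡ 78. Hence k ≡ 7294 + 11221·78 = 882532 (mod 1088437).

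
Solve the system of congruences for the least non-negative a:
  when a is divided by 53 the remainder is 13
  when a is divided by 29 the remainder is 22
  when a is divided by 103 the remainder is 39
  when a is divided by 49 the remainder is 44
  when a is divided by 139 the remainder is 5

The moduli are pairwise coprime; N = 53·29·103·49·139 = 1078256221.
N/53 = 20344457; 20344457 ≡ 36 (mod 53); 36·28 ≡ 1, so inverse 28.
N/29 = 37181249; 37181249 ≡ 1 (mod 29), inverse 1.
N/103 = 10468507; 10468507 ≡ 102 (mod 103); 102·102 ≡ 1, so inverse 102.
N/49 = 22005229; 22005229 ≡ 15 (mod 49); 15·36 ≡ 1, so inverse 36.
N/139 = 7757239; 7757239 ≡ 66 (mod 139); 66·99 ≡ 1, so inverse 99.
a ≡ 13·20344457·28 + 22·37181249·1 + 39·10468507·102 + 44·22005229·36 + 5·7757239·99 = 88563206713.
88563206713 mod 1078256221 = 146196591.

146196591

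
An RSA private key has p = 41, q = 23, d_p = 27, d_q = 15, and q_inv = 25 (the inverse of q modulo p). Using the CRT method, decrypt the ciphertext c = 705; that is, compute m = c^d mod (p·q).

412

m₁ = c^(d_p) mod p: c ≡ 8 (mod 41), and 8^27 mod 41 = 2.
m₂ = c^(d_q) mod q: c ≡ 15 (mod 23), and 15^15 mod 23 = 21.
h = q_inv·(m₁ − m₂) mod p = 25·(2 − 21) mod 41 = 17.
m = m₂ + h·q = 21 + 17·23 = 412.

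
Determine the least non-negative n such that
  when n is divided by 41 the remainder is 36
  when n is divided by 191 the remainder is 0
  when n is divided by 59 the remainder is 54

From n ≡ 36 (mod 41) write n = 36 + 41t. Substituting into n ≡ 0 (mod 191) gives 41t ≡ 155 (mod 191), and since 41⁻¹ ≡ 14 (mod 191), t ≡ 69. Hence n ≡ 36 + 41·69 = 2865 (mod 7831).
From n ≡ 2865 (mod 7831) write n = 2865 + 7831t. Substituting into n ≡ 54 (mod 59) gives 7831t ≡ 21 (mod 59), and since 43⁻¹ ≡ 11 (mod 59), t ≡ 54. Hence n ≡ 2865 + 7831·54 = 425739 (mod 462029).

425739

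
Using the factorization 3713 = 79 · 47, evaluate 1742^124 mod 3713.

Mod 79: 1742 ≡ 4; by Fermat, exponent reduces to 124 mod 78 = 46; 4^46 ≡ 31 (mod 79).
Mod 47: 1742 ≡ 3; by Fermat, exponent reduces to 124 mod 46 = 32; 3^32 ≡ 37 (mod 47).
Combine by CRT: x ≡ 31 (mod 79), x ≡ 37 (mod 47) ⇒ x ≡ 742 (mod 3713).

742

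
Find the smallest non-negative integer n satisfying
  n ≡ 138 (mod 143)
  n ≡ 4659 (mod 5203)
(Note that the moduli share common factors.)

gcd(143, 5203) = 11 and 11 | (4659 − 138), so the pair is consistent; merging gives n ≡ 9862 (mod 67639), where 67639 = lcm(143, 5203).
The solution is unique modulo lcm(143, 5203) = 67639.

9862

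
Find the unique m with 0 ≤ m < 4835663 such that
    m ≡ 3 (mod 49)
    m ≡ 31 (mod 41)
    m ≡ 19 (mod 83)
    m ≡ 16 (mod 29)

The moduli are pairwise coprime; N = 49·41·83·29 = 4835663.
N/49 = 98687; 98687 ≡ 1 (mod 49), inverse 1.
N/41 = 117943; 117943 ≡ 27 (mod 41); 27·38 ≡ 1, so inverse 38.
N/83 = 58261; 58261 ≡ 78 (mod 83); 78·33 ≡ 1, so inverse 33.
N/29 = 166747; 166747 ≡ 26 (mod 29); 26·19 ≡ 1, so inverse 19.
m ≡ 3·98687·1 + 31·117943·38 + 19·58261·33 + 16·166747·19 = 226453650.
226453650 mod 4835663 = 4013152.

4013152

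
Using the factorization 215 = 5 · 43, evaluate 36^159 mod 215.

Mod 5: 36 ≡ 1; by Fermat, exponent reduces to 159 mod 4 = 3; 1^3 ≡ 1 (mod 5).
Mod 43: 36 ≡ 36; by Fermat, exponent reduces to 159 mod 42 = 33; 36^33 ≡ 1 (mod 43).
Combine by CRT: x ≡ 1 (mod 5), x ≡ 1 (mod 43) ⇒ x ≡ 1 (mod 215).

1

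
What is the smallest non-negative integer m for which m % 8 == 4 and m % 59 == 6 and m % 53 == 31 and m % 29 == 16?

Combine the congruences pairwise.
From m ≡ 4 (mod 8) write m = 4 + 8t. Substituting into m ≡ 6 (mod 59) gives 8t ≡ 2 (mod 59), and since 8⁻¹ ≡ 37 (mod 59), t ≡ 15. Hence m ≡ 4 + 8·15 = 124 (mod 472).
From m ≡ 124 (mod 472) write m = 124 + 472t. Substituting into m ≡ 31 (mod 53) gives 472t ≡ 13 (mod 53), and since 48⁻¹ ≡ 21 (mod 53), t ≡ 8. Hence m ≡ 124 + 472·8 = 3900 (mod 25016).
From m ≡ 3900 (mod 25016) write m = 3900 + 25016t. Substituting into m ≡ 16 (mod 29) gives 25016t ≡ 2 (mod 29), and since 18⁻¹ ≡ 21 (mod 29), t ≡ 13. Hence m ≡ 3900 + 25016·13 = 329108 (mod 725464).

329108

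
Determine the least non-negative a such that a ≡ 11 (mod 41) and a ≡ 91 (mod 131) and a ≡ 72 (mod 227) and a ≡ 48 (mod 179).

216391000

From a ≡ 11 (mod 41) write a = 11 + 41t. Substituting into a ≡ 91 (mod 131) gives 41t ≡ 80 (mod 131), and since 41⁻¹ ≡ 16 (mod 131), t ≡ 101. Hence a ≡ 11 + 41·101 = 4152 (mod 5371).
From a ≡ 4152 (mod 5371) write a = 4152 + 5371t. Substituting into a ≡ 72 (mod 227) gives 5371t ≡ 6 (mod 227), and since 150⁻¹ ≡ 56 (mod 227), t ≡ 109. Hence a ≡ 4152 + 5371·109 = 589591 (mod 1219217).
From a ≡ 589591 (mod 1219217) write a = 589591 + 1219217t. Substituting into a ≡ 48 (mod 179) gives 1219217t ≡ 83 (mod 179), and since 48⁻¹ ≡ 138 (mod 179), t ≡ 177. Hence a ≡ 589591 + 1219217·177 = 216391000 (mod 218239843).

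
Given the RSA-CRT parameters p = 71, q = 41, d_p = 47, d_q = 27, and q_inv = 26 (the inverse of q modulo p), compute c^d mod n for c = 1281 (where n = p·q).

1781

m₁ = c^(d_p) mod p: c ≡ 3 (mod 71), and 3^47 mod 71 = 6.
m₂ = c^(d_q) mod q: c ≡ 10 (mod 41), and 10^27 mod 41 = 18.
h = q_inv·(m₁ − m₂) mod p = 26·(6 − 18) mod 71 = 43.
m = m₂ + h·q = 18 + 43·41 = 1781.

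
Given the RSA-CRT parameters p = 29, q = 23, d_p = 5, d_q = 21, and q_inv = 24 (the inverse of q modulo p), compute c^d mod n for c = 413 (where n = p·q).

45

m₁ = c^(d_p) mod p: c ≡ 7 (mod 29), and 7^5 mod 29 = 16.
m₂ = c^(d_q) mod q: c ≡ 22 (mod 23), and 22^21 mod 23 = 22.
h = q_inv·(m₁ − m₂) mod p = 24·(16 − 22) mod 29 = 1.
m = m₂ + h·q = 22 + 1·23 = 45.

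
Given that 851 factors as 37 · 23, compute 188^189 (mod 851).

591

Mod 37: 188 ≡ 3; by Fermat, exponent reduces to 189 mod 36 = 9; 3^9 ≡ 36 (mod 37).
Mod 23: 188 ≡ 4; by Fermat, exponent reduces to 189 mod 22 = 13; 4^13 ≡ 16 (mod 23).
Combine by CRT: x ≡ 36 (mod 37), x ≡ 16 (mod 23) ⇒ x ≡ 591 (mod 851).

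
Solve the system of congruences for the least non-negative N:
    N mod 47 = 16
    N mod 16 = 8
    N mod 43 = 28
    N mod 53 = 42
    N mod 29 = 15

From N ≡ 16 (mod 47) write N = 16 + 47t. Substituting into N ≡ 8 (mod 16) gives 47t ≡ 8 (mod 16), and since 15⁻¹ ≡ 15 (mod 16), t ≡ 8. Hence N ≡ 16 + 47·8 = 392 (mod 752).
From N ≡ 392 (mod 752) write N = 392 + 752t. Substituting into N ≡ 28 (mod 43) gives 752t ≡ 23 (mod 43), and since 21⁻¹ ≡ 41 (mod 43), t ≡ 40. Hence N ≡ 392 + 752·40 = 30472 (mod 32336).
From N ≡ 30472 (mod 32336) write N = 30472 + 32336t. Substituting into N ≡ 42 (mod 53) gives 32336t ≡ 45 (mod 53), and since 6⁻¹ ≡ 9 (mod 53), t ≡ 34. Hence N ≡ 30472 + 32336·34 = 1129896 (mod 1713808).
From N ≡ 1129896 (mod 1713808) write N = 1129896 + 1713808t. Substituting into N ≡ 15 (mod 29) gives 1713808t ≡ 17 (mod 29), and since 24⁻¹ ≡ 23 (mod 29), t ≡ 14. Hence N ≡ 1129896 + 1713808·14 = 25123208 (mod 49700432).

25123208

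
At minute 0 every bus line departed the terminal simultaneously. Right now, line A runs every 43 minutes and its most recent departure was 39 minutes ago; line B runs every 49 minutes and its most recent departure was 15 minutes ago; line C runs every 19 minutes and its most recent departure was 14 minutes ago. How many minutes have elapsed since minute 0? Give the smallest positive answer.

27602

The moduli are pairwise coprime; N = 43·49·19 = 40033.
N/43 = 931; 931 ≡ 28 (mod 43); 28·20 ≡ 1, so inverse 20.
N/49 = 817; 817 ≡ 33 (mod 49); 33·3 ≡ 1, so inverse 3.
N/19 = 2107; 2107 ≡ 17 (mod 19); 17·9 ≡ 1, so inverse 9.
t ≡ 39·931·20 + 15·817·3 + 14·2107·9 = 1028427.
1028427 mod 40033 = 27602.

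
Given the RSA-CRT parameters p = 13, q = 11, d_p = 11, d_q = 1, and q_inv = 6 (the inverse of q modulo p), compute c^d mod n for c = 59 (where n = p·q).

15

m₁ = c^(d_p) mod p: c ≡ 7 (mod 13), and 7^11 mod 13 = 2.
m₂ = c^(d_q) mod q: c ≡ 4 (mod 11), and 4^1 mod 11 = 4.
h = q_inv·(m₁ − m₂) mod p = 6·(2 − 4) mod 13 = 1.
m = m₂ + h·q = 4 + 1·11 = 15.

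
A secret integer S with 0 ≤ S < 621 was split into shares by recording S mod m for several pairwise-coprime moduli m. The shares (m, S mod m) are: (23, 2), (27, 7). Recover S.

439

From S ≡ 2 (mod 23) write S = 2 + 23t. Substituting into S ≡ 7 (mod 27) gives 23t ≡ 5 (mod 27), and since 23⁻¹ ≡ 20 (mod 27), t ≡ 19. Hence S ≡ 2 + 23·19 = 439 (mod 621).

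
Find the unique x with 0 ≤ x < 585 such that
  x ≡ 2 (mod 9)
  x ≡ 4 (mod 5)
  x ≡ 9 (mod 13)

74

From x ≡ 2 (mod 9) write x = 2 + 9t. Substituting into x ≡ 4 (mod 5) gives 9t ≡ 2 (mod 5), and since 4⁻¹ ≡ 4 (mod 5), t ≡ 3. Hence x ≡ 2 + 9·3 = 29 (mod 45).
From x ≡ 29 (mod 45) write x = 29 + 45t. Substituting into x ≡ 9 (mod 13) gives 45t ≡ 6 (mod 13), and since 6⁻¹ ≡ 11 (mod 13), t ≡ 1. Hence x ≡ 29 + 45·1 = 74 (mod 585).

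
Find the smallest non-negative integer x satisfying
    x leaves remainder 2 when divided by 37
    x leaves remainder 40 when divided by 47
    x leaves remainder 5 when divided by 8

The moduli are pairwise coprime; N = 37·47·8 = 13912.
N/37 = 376; 376 ≡ 6 (mod 37); 6·31 ≡ 1, so inverse 31.
N/47 = 296; 296 ≡ 14 (mod 47); 14·37 ≡ 1, so inverse 37.
N/8 = 1739; 1739 ≡ 3 (mod 8); 3·3 ≡ 1, so inverse 3.
x ≡ 2·376·31 + 40·296·37 + 5·1739·3 = 487477.
487477 mod 13912 = 557.

557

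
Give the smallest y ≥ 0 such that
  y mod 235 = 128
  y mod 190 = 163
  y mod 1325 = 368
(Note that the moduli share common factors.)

gcd(235, 190) = 5 and 5 | (163 − 128), so the pair is consistent; merging gives y ≡ 1303 (mod 8930), where 8930 = lcm(235, 190).
gcd(8930, 1325) = 5 and 5 | (368 − 1303), so the pair is consistent; merging gives y ≡ 608543 (mod 2366450), where 2366450 = lcm(8930, 1325).
The solution is unique modulo lcm(235, 190, 1325) = 2366450.

608543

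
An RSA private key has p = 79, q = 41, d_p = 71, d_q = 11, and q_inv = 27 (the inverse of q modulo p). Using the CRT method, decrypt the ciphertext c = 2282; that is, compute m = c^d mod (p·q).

1930

m₁ = c^(d_p) mod p: c ≡ 70 (mod 79), and 70^71 mod 79 = 34.
m₂ = c^(d_q) mod q: c ≡ 27 (mod 41), and 27^11 mod 41 = 3.
h = q_inv·(m₁ − m₂) mod p = 27·(34 − 3) mod 79 = 47.
m = m₂ + h·q = 3 + 47·41 = 1930.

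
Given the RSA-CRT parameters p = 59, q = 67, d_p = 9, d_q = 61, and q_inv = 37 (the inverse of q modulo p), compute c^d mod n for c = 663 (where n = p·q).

2928

m₁ = c^(d_p) mod p: c ≡ 14 (mod 59), and 14^9 mod 59 = 37.
m₂ = c^(d_q) mod q: c ≡ 60 (mod 67), and 60^61 mod 67 = 47.
h = q_inv·(m₁ − m₂) mod p = 37·(37 − 47) mod 59 = 43.
m = m₂ + h·q = 47 + 43·67 = 2928.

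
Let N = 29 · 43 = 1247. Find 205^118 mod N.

Mod 29: 205 ≡ 2; by Fermat, exponent reduces to 118 mod 28 = 6; 2^6 ≡ 6 (mod 29).
Mod 43: 205 ≡ 33; by Fermat, exponent reduces to 118 mod 42 = 34; 33^34 ≡ 38 (mod 43).
Combine by CRT: x ≡ 6 (mod 29), x ≡ 38 (mod 43) ⇒ x ≡ 296 (mod 1247).

296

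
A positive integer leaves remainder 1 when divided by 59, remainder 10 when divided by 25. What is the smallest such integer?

From x ≡ 1 (mod 59) write x = 1 + 59t. Substituting into x ≡ 10 (mod 25) gives 59t ≡ 9 (mod 25), and since 9⁻¹ ≡ 14 (mod 25), t ≡ 1. Hence x ≡ 1 + 59·1 = 60 (mod 1475).

60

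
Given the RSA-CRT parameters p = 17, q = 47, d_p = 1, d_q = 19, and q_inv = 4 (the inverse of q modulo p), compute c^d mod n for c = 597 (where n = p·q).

m₁ = c^(d_p) mod p: c ≡ 2 (mod 17), and 2^1 mod 17 = 2.
m₂ = c^(d_q) mod q: c ≡ 33 (mod 47), and 33^19 mod 47 = 11.
h = q_inv·(m₁ − m₂) mod p = 4·(2 − 11) mod 17 = 15.
m = m₂ + h·q = 11 + 15·47 = 716.

716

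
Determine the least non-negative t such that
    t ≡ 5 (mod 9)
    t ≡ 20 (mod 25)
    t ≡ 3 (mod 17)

2570

The moduli are pairwise coprime; N = 9·25·17 = 3825.
N/9 = 425; 425 ≡ 2 (mod 9); 2·5 ≡ 1, so inverse 5.
N/25 = 153; 153 ≡ 3 (mod 25); 3·17 ≡ 1, so inverse 17.
N/17 = 225; 225 ≡ 4 (mod 17); 4·13 ≡ 1, so inverse 13.
t ≡ 5·425·5 + 20·153·17 + 3·225·13 = 71420.
71420 mod 3825 = 2570.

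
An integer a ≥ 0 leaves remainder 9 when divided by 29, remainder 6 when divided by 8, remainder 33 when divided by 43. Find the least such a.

The moduli are pairwise coprime; N = 29·8·43 = 9976.
N/29 = 344; 344 ≡ 25 (mod 29); 25·7 ≡ 1, so inverse 7.
N/8 = 1247; 1247 ≡ 7 (mod 8); 7·7 ≡ 1, so inverse 7.
N/43 = 232; 232 ≡ 17 (mod 43); 17·38 ≡ 1, so inverse 38.
a ≡ 9·344·7 + 6·1247·7 + 33·232·38 = 364974.
364974 mod 9976 = 5838.

5838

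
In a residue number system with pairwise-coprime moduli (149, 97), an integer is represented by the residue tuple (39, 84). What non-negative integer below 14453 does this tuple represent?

14343

Combine the congruences pairwise.
From x ≡ 39 (mod 149) write x = 39 + 149t. Substituting into x ≡ 84 (mod 97) gives 149t ≡ 45 (mod 97), and since 52⁻¹ ≡ 28 (mod 97), t ≡ 96. Hence x ≡ 39 + 149·96 = 14343 (mod 14453).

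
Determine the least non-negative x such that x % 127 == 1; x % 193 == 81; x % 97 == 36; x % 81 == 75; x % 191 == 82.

The moduli are pairwise coprime; N = 127·193·97·81·191 = 36783339057.
N/127 = 289632591; 289632591 ≡ 74 (mod 127); 74·115 ≡ 1, so inverse 115.
N/193 = 190587249; 190587249 ≡ 135 (mod 193); 135·183 ≡ 1, so inverse 183.
N/97 = 379209681; 379209681 ≡ 15 (mod 97); 15·13 ≡ 1, so inverse 13.
N/81 = 454115297; 454115297 ≡ 56 (mod 81); 56·68 ≡ 1, so inverse 68.
N/191 = 192582927; 192582927 ≡ 110 (mod 191); 110·33 ≡ 1, so inverse 33.
x ≡ 1·289632591·115 + 81·190587249·183 + 36·379209681·13 + 75·454115297·68 + 82·192582927·33 = 5872970085762.
5872970085762 mod 36783339057 = 24419175699.

24419175699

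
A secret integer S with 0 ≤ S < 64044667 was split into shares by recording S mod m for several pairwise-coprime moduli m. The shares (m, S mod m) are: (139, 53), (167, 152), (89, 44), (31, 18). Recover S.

8877705

The moduli are pairwise coprime; N = 139·167·89·31 = 64044667.
N/139 = 460753; 460753 ≡ 107 (mod 139); 107·13 ≡ 1, so inverse 13.
N/167 = 383501; 383501 ≡ 69 (mod 167); 69·46 ≡ 1, so inverse 46.
N/89 = 719603; 719603 ≡ 38 (mod 89); 38·82 ≡ 1, so inverse 82.
N/31 = 2065957; 2065957 ≡ 24 (mod 31); 24·22 ≡ 1, so inverse 22.
S ≡ 53·460753·13 + 152·383501·46 + 44·719603·82 + 18·2065957·22 = 6413344405.
6413344405 mod 64044667 = 8877705.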